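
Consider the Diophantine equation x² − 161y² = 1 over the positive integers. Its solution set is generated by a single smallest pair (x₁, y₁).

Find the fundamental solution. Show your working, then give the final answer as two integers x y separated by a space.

[12; 1,2,4,1,2,1,4,2,1,24] for √161; ℓ=10 ⇒ convergent index 9
i=0: a=12 ⇒ p=12, q=1
i=1: a=1 ⇒ p=13, q=1
i=2: a=2 ⇒ p=38, q=3
i=3: a=4 ⇒ p=165, q=13
…
i=5: a=2 ⇒ p=571, q=45
i=6: a=1 ⇒ p=774, q=61
i=7: a=4 ⇒ p=3667, q=289
i=8: a=2 ⇒ p=8108, q=639
i=9: a=1 ⇒ p=11775, q=928
fundamental: x₁=11775, y₁=928  (since 138650625 − 161·861184 = 1)

11775 928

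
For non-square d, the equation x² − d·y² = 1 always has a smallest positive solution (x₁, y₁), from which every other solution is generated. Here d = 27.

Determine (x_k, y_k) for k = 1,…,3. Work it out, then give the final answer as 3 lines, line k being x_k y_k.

26 5
1351 260
70226 13515

√27 = [5; 5,10, …], period ℓ=2 (even) → k=1
i=0: a=5 ⇒ p=5, q=1
i=1: a=5 ⇒ p=26, q=5
(x₁, y₁) = (26, 5);  26² − 27·5² = 1 ✓
k=2:  x_2 = 26·26+27·5·5 = 1351,  y_2 = 26·5+5·26 = 260
k=3:  x_3 = 26·1351+27·5·260 = 70226,  y_3 = 26·260+5·1351 = 13515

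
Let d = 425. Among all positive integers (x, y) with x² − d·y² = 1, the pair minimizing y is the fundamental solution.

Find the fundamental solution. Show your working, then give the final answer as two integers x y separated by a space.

143649 6968

d=425: √d = [20; 1,1,1,1,1,1,40] (ℓ=7, odd), read p_13/q_13
a_0=20:  p_0=20·1+0=20,  q_0=20·0+1=1
…
a_2=1:  p_2=1·21+20=41,  q_2=1·1+1=2
a_3=1:  p_3=1·41+21=62,  q_3=1·2+1=3
a_4=1:  p_4=1·62+41=103,  q_4=1·3+2=5
…
a_9=1:  p_9=1·11153+10885=22038,  q_9=1·541+528=1069
…
a_12=1:  p_12=1·55229+33191=88420,  q_12=1·2679+1610=4289
a_13=1:  p_13=1·88420+55229=143649,  q_13=1·4289+2679=6968
fundamental: x₁=143649, y₁=6968  (since 20635035201 − 425·48553024 = 1)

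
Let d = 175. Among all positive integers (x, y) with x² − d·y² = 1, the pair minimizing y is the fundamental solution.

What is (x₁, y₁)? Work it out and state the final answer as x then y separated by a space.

[13; 4,2,1,2,4,26] for √175; ℓ=6 ⇒ convergent index 5
i=0: a=13 ⇒ p=13, q=1
…
i=4: a=2 ⇒ p=463, q=35
i=5: a=4 ⇒ p=2024, q=153
→ (2024, 153).  Check: 2024²=4096576, 175·153²=4096575, difference 1.

2024 153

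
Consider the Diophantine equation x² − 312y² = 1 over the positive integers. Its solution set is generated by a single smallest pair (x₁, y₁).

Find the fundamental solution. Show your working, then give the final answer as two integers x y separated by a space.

d=312: √d = [17; 1,1,1,34] (ℓ=4, even), read p_3/q_3
step 0: (17, 1)  from 17·(1,0) + (0,1)
…
step 2: (35, 2)  from 1·(18,1) + (17,1)
step 3: (53, 3)  from 1·(35,2) + (18,1)
fundamental: x₁=53, y₁=3  (since 2809 − 312·9 = 1)

53 3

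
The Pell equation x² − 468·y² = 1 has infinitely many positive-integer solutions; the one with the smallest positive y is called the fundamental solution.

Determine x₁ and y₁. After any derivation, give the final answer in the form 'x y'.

649 30

[21; 1,1,1,2,1,1,1,42] for √468; ℓ=8 ⇒ convergent index 7
i=0: a=21 ⇒ p=21, q=1
…
i=6: a=1 ⇒ p=411, q=19
i=7: a=1 ⇒ p=649, q=30
(x₁, y₁) = (649, 30);  649² − 468·30² = 1 ✓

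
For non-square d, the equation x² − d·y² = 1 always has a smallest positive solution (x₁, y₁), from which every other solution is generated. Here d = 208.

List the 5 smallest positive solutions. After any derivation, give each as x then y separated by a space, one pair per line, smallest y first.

√208 → a₀=14, period (2,2,1,2,2,28); ℓ=6 even so k=5
i=0: a=14 ⇒ p=14, q=1
i=1: a=2 ⇒ p=29, q=2
i=2: a=2 ⇒ p=72, q=5
i=3: a=1 ⇒ p=101, q=7
i=4: a=2 ⇒ p=274, q=19
i=5: a=2 ⇒ p=649, q=45
fundamental: x₁=649, y₁=45  (since 421201 − 208·2025 = 1)
k=2:  x_2 = 649·649+208·45·45 = 842401,  y_2 = 649·45+45·649 = 58410
k=3:  x_3 = 649·842401+208·45·58410 = 1093435849,  y_3 = 649·58410+45·842401 = 75816135
k=4:  x_4 = 649·1093435849+208·45·75816135 = 1419278889601,  y_4 = 649·75816135+45·1093435849 = 98409284820
k=5:  x_5 = 649·1419278889601+208·45·98409284820 = 1842222905266249,  y_5 = 649·98409284820+45·1419278889601 = 127735175880225

649 45
842401 58410
1093435849 75816135
1419278889601 98409284820
1842222905266249 127735175880225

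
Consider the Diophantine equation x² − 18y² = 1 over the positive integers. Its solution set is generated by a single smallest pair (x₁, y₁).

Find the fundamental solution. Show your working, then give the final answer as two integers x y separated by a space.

√18 → a₀=4, period (4,8); ℓ=2 even so k=1
i=0: a=4 ⇒ p=4, q=1
i=1: a=4 ⇒ p=17, q=4
fundamental: x₁=17, y₁=4  (since 289 − 18·16 = 1)

17 4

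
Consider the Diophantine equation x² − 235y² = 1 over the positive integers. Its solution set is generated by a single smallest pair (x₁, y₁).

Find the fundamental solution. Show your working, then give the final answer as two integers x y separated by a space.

46 3

√235 → a₀=15, period (3,30); ℓ=2 even so k=1
i=0: a=15 ⇒ p=15, q=1
i=1: a=3 ⇒ p=46, q=3
fundamental: x₁=46, y₁=3  (since 2116 − 235·9 = 1)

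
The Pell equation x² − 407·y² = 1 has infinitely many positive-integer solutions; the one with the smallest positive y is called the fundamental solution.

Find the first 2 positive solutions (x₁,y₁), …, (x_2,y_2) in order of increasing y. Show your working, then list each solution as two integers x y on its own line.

2663 132
14183137 703032

√407 → a₀=20, period (5,1,2,1,5,40); ℓ=6 even so k=5
a_0=20:  p_0=20·1+0=20,  q_0=20·0+1=1
…
a_2=1:  p_2=1·101+20=121,  q_2=1·5+1=6
…
a_4=1:  p_4=1·343+121=464,  q_4=1·17+6=23
a_5=5:  p_5=5·464+343=2663,  q_5=5·23+17=132
→ (2663, 132).  Check: 2663²=7091569, 407·132²=7091568, difference 1.
(x_2, y_2) = (2663·2663 + 407·132·132, 2663·132 + 132·2663) = (14183137, 703032)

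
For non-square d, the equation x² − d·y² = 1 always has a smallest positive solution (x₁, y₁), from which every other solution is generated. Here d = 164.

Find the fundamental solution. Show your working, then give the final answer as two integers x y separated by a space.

2049 160

d=164: √d = [12; 1,4,6,4,1,24] (ℓ=6, even), read p_5/q_5
step 0: (12, 1)  from 12·(1,0) + (0,1)
…
step 4: (1652, 129)  from 4·(397,31) + (64,5)
step 5: (2049, 160)  from 1·(1652,129) + (397,31)
(x₁, y₁) = (2049, 160);  2049² − 164·160² = 1 ✓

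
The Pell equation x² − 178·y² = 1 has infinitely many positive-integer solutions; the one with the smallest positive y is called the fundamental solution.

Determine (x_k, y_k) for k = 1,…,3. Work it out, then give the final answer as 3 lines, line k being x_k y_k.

1601 120
5126401 384240
16414734401 1230336360

√178 = [13; 2,1,12,1,2,26, …], period ℓ=6 (even) → k=5
step 0: (13, 1)  from 13·(1,0) + (0,1)
…
step 2: (40, 3)  from 1·(27,2) + (13,1)
step 3: (507, 38)  from 12·(40,3) + (27,2)
step 4: (547, 41)  from 1·(507,38) + (40,3)
step 5: (1601, 120)  from 2·(547,41) + (507,38)
(x₁, y₁) = (1601, 120);  1601² − 178·120² = 1 ✓
n=2: (1601,120)∘(1601,120) = (1601·1601+178·120·120, 1601·120+120·1601) = (5126401,384240)
n=3: (5126401,384240)∘(1601,120) = (1601·5126401+178·120·384240, 1601·384240+120·5126401) = (16414734401,1230336360)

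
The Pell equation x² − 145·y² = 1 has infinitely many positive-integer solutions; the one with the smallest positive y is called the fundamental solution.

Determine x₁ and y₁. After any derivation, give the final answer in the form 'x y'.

289 24

d=145: √d = [12; 24] (ℓ=1, odd), read p_1/q_1
a_0=12:  p_0=12·1+0=12,  q_0=12·0+1=1
a_1=24:  p_1=24·12+1=289,  q_1=24·1+0=24
fundamental: x₁=289, y₁=24  (since 83521 − 145·576 = 1)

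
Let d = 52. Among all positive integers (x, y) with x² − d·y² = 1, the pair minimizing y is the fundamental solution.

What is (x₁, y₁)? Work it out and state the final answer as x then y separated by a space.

649 90

[7; 4,1,2,1,4,14] for √52; ℓ=6 ⇒ convergent index 5
step 0: (7, 1)  from 7·(1,0) + (0,1)
step 1: (29, 4)  from 4·(7,1) + (1,0)
step 2: (36, 5)  from 1·(29,4) + (7,1)
…
step 4: (137, 19)  from 1·(101,14) + (36,5)
step 5: (649, 90)  from 4·(137,19) + (101,14)
fundamental: x₁=649, y₁=90  (since 421201 − 52·8100 = 1)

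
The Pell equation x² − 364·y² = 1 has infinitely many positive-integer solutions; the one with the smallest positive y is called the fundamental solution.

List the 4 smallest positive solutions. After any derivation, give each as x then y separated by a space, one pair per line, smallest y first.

4954951 259710
49103078824801 2573700648420
486606699052048124551 25505121203178395130
4822224700149240710505379201 252753251621617410554928840

√364 → a₀=19, period (12,1,2,3,1,8,1,3,2,1,12,38); ℓ=12 even so k=11
step 0: (19, 1)  from 19·(1,0) + (0,1)
step 1: (229, 12)  from 12·(19,1) + (1,0)
…
step 4: (2423, 127)  from 3·(725,38) + (248,13)
step 5: (3148, 165)  from 1·(2423,127) + (725,38)
…
step 8: (119872, 6283)  from 3·(30755,1612) + (27607,1447)
…
step 10: (390371, 20461)  from 1·(270499,14178) + (119872,6283)
step 11: (4954951, 259710)  from 12·(390371,20461) + (270499,14178)
→ (4954951, 259710).  Check: 4954951²=24551539412401, 364·259710²=24551539412400, difference 1.
n=2: (4954951,259710)∘(4954951,259710) = (4954951·4954951+364·259710·259710, 4954951·259710+259710·4954951) = (49103078824801,2573700648420)
n=3: (49103078824801,2573700648420)∘(4954951,259710) = (4954951·49103078824801+364·259710·2573700648420, 4954951·2573700648420+259710·49103078824801) = (486606699052048124551,25505121203178395130)
n=4: (486606699052048124551,25505121203178395130)∘(4954951,259710) = (4954951·486606699052048124551+364·259710·25505121203178395130, 4954951·25505121203178395130+259710·486606699052048124551) = (4822224700149240710505379201,252753251621617410554928840)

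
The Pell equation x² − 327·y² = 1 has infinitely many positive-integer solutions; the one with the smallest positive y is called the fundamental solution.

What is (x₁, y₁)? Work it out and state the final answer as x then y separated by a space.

217 12

[18; 12,36] for √327; ℓ=2 ⇒ convergent index 1
a_0=18:  p_0=18·1+0=18,  q_0=18·0+1=1
a_1=12:  p_1=12·18+1=217,  q_1=12·1+0=12
→ (217, 12).  Check: 217²=47089, 327·12²=47088, difference 1.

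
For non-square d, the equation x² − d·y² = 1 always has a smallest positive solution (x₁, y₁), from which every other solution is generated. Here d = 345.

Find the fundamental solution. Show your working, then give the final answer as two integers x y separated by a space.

[18; 1,1,2,1,6,1,2,1,1,36] for √345; ℓ=10 ⇒ convergent index 9
step 0: (18, 1)  from 18·(1,0) + (0,1)
step 1: (19, 1)  from 1·(18,1) + (1,0)
step 2: (37, 2)  from 1·(19,1) + (18,1)
…
step 4: (130, 7)  from 1·(93,5) + (37,2)
step 5: (873, 47)  from 6·(130,7) + (93,5)
step 6: (1003, 54)  from 1·(873,47) + (130,7)
step 7: (2879, 155)  from 2·(1003,54) + (873,47)
step 8: (3882, 209)  from 1·(2879,155) + (1003,54)
step 9: (6761, 364)  from 1·(3882,209) + (2879,155)
→ (6761, 364).  Check: 6761²=45711121, 345·364²=45711120, difference 1.

6761 364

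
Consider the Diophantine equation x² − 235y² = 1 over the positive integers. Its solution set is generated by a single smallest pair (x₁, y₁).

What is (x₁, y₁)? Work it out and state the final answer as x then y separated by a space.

46 3

√235 → a₀=15, period (3,30); ℓ=2 even so k=1
i=0: a=15 ⇒ p=15, q=1
i=1: a=3 ⇒ p=46, q=3
(x₁, y₁) = (46, 3);  46² − 235·3² = 1 ✓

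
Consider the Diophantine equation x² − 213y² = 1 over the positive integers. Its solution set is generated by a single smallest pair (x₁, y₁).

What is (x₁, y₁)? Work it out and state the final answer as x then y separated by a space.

194399 13320

[14; 1,1,2,6,1,8,1,6,2,1,1,28] for √213; ℓ=12 ⇒ convergent index 11
i=0: a=14 ⇒ p=14, q=1
…
i=2: a=1 ⇒ p=29, q=2
i=3: a=2 ⇒ p=73, q=5
…
i=5: a=1 ⇒ p=540, q=37
…
i=9: a=2 ⇒ p=78825, q=5401
i=10: a=1 ⇒ p=115574, q=7919
i=11: a=1 ⇒ p=194399, q=13320
(x₁, y₁) = (194399, 13320);  194399² − 213·13320² = 1 ✓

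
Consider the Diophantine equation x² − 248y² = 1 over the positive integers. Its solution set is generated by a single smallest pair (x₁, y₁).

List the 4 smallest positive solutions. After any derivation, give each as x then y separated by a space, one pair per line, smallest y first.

[15; 1,2,1,30] for √248; ℓ=4 ⇒ convergent index 3
step 0: (15, 1)  from 15·(1,0) + (0,1)
…
step 2: (47, 3)  from 2·(16,1) + (15,1)
step 3: (63, 4)  from 1·(47,3) + (16,1)
→ (63, 4).  Check: 63²=3969, 248·4²=3968, difference 1.
(63+4√248)^2 = 7937 + 504√248
(63+4√248)^3 = 999999 + 63500√248
(63+4√248)^4 = 125991937 + 8000496√248

63 4
7937 504
999999 63500
125991937 8000496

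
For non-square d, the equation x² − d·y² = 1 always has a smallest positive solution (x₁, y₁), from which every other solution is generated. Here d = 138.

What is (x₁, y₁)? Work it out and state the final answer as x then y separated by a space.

d=138: √d = [11; 1,2,1,22] (ℓ=4, even), read p_3/q_3
step 0: (11, 1)  from 11·(1,0) + (0,1)
…
step 2: (35, 3)  from 2·(12,1) + (11,1)
step 3: (47, 4)  from 1·(35,3) + (12,1)
fundamental: x₁=47, y₁=4  (since 2209 − 138·16 = 1)

47 4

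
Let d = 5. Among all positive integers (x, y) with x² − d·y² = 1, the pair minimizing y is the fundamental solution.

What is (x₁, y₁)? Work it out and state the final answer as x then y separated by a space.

√5 = [2; 4, …], period ℓ=1 (odd) → k=1
i=0: a=2 ⇒ p=2, q=1
i=1: a=4 ⇒ p=9, q=4
(x₁, y₁) = (9, 4);  9² − 5·4² = 1 ✓

9 4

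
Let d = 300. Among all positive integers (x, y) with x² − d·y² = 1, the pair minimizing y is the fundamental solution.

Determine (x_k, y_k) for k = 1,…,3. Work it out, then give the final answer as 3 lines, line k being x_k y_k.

√300 = [17; 3,8,3,34, …], period ℓ=4 (even) → k=3
i=0: a=17 ⇒ p=17, q=1
…
i=2: a=8 ⇒ p=433, q=25
i=3: a=3 ⇒ p=1351, q=78
(x₁, y₁) = (1351, 78);  1351² − 300·78² = 1 ✓
n=2: (1351,78)∘(1351,78) = (1351·1351+300·78·78, 1351·78+78·1351) = (3650401,210756)
n=3: (3650401,210756)∘(1351,78) = (1351·3650401+300·78·210756, 1351·210756+78·3650401) = (9863382151,569462634)

1351 78
3650401 210756
9863382151 569462634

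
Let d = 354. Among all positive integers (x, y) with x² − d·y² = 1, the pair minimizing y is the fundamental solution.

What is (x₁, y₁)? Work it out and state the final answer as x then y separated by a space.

[18; 1,4,2,2,18,2,2,4,1,36] for √354; ℓ=10 ⇒ convergent index 9
step 0: (18, 1)  from 18·(1,0) + (0,1)
…
step 2: (94, 5)  from 4·(19,1) + (18,1)
step 3: (207, 11)  from 2·(94,5) + (19,1)
step 4: (508, 27)  from 2·(207,11) + (94,5)
step 5: (9351, 497)  from 18·(508,27) + (207,11)
step 6: (19210, 1021)  from 2·(9351,497) + (508,27)
…
step 8: (210294, 11177)  from 4·(47771,2539) + (19210,1021)
step 9: (258065, 13716)  from 1·(210294,11177) + (47771,2539)
fundamental: x₁=258065, y₁=13716  (since 66597544225 − 354·188128656 = 1)

258065 13716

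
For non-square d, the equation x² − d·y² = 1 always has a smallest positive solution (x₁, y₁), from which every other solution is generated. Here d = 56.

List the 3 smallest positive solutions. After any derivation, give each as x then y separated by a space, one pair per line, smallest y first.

15 2
449 60
13455 1798

√56 = [7; 2,14, …], period ℓ=2 (even) → k=1
i=0: a=7 ⇒ p=7, q=1
i=1: a=2 ⇒ p=15, q=2
(x₁, y₁) = (15, 2);  15² − 56·2² = 1 ✓
(15+2√56)^2 = 449 + 60√56
(15+2√56)^3 = 13455 + 1798√56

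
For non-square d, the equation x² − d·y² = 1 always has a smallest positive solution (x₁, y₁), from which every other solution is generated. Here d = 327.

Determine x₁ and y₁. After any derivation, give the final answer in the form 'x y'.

217 12

√327 = [18; 12,36, …], period ℓ=2 (even) → k=1
step 0: (18, 1)  from 18·(1,0) + (0,1)
step 1: (217, 12)  from 12·(18,1) + (1,0)
fundamental: x₁=217, y₁=12  (since 47089 − 327·144 = 1)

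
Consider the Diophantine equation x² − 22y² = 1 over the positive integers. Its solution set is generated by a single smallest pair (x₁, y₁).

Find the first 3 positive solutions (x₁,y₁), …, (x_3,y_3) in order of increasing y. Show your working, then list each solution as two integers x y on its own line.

197 42
77617 16548
30580901 6519870

d=22: √d = [4; 1,2,4,2,1,8] (ℓ=6, even), read p_5/q_5
i=0: a=4 ⇒ p=4, q=1
i=1: a=1 ⇒ p=5, q=1
i=2: a=2 ⇒ p=14, q=3
…
i=4: a=2 ⇒ p=136, q=29
i=5: a=1 ⇒ p=197, q=42
→ (197, 42).  Check: 197²=38809, 22·42²=38808, difference 1.
k=2:  x_2 = 197·197+22·42·42 = 77617,  y_2 = 197·42+42·197 = 16548
k=3:  x_3 = 197·77617+22·42·16548 = 30580901,  y_3 = 197·16548+42·77617 = 6519870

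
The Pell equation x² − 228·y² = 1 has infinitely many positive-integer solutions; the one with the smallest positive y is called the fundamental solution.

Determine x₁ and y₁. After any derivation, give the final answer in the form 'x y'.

151 10

√228 = [15; 10,30, …], period ℓ=2 (even) → k=1
step 0: (15, 1)  from 15·(1,0) + (0,1)
step 1: (151, 10)  from 10·(15,1) + (1,0)
fundamental: x₁=151, y₁=10  (since 22801 − 228·100 = 1)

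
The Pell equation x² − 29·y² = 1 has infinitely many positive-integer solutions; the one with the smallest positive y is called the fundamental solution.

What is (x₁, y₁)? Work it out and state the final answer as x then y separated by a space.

[5; 2,1,1,2,10] for √29; ℓ=5 ⇒ convergent index 9
step 0: (5, 1)  from 5·(1,0) + (0,1)
step 1: (11, 2)  from 2·(5,1) + (1,0)
step 2: (16, 3)  from 1·(11,2) + (5,1)
step 3: (27, 5)  from 1·(16,3) + (11,2)
step 4: (70, 13)  from 2·(27,5) + (16,3)
step 5: (727, 135)  from 10·(70,13) + (27,5)
step 6: (1524, 283)  from 2·(727,135) + (70,13)
step 7: (2251, 418)  from 1·(1524,283) + (727,135)
step 8: (3775, 701)  from 1·(2251,418) + (1524,283)
step 9: (9801, 1820)  from 2·(3775,701) + (2251,418)
→ (9801, 1820).  Check: 9801²=96059601, 29·1820²=96059600, difference 1.

9801 1820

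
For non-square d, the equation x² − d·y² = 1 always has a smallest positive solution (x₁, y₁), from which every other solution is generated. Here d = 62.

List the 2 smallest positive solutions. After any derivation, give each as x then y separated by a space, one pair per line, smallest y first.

√62 → a₀=7, period (1,6,1,14); ℓ=4 even so k=3
k=0  a_k=7  p_k/q_k = 7/1
…
k=2  a_k=6  p_k/q_k = 55/7
k=3  a_k=1  p_k/q_k = 63/8
→ (63, 8).  Check: 63²=3969, 62·8²=3968, difference 1.
(x_2, y_2) = (63·63 + 62·8·8, 63·8 + 8·63) = (7937, 1008)

63 8
7937 1008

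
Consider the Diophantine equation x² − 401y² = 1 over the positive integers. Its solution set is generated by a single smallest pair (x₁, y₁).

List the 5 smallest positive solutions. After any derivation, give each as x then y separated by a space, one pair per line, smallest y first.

801 40
1283201 64080
2055687201 102656120
3293209612801 164455040160
5275719744020001 263456871680200

d=401: √d = [20; 40] (ℓ=1, odd), read p_1/q_1
i=0: a=20 ⇒ p=20, q=1
i=1: a=40 ⇒ p=801, q=40
fundamental: x₁=801, y₁=40  (since 641601 − 401·1600 = 1)
(x_2, y_2) = (801·801 + 401·40·40, 801·40 + 40·801) = (1283201, 64080)
(x_3, y_3) = (801·1283201 + 401·40·64080, 801·64080 + 40·1283201) = (2055687201, 102656120)
(x_4, y_4) = (801·2055687201 + 401·40·102656120, 801·102656120 + 40·2055687201) = (3293209612801, 164455040160)
(x_5, y_5) = (801·3293209612801 + 401·40·164455040160, 801·164455040160 + 40·3293209612801) = (5275719744020001, 263456871680200)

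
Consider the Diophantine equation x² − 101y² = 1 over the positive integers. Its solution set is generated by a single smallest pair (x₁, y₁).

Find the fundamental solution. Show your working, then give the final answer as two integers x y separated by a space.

201 20

√101 = [10; 20, …], period ℓ=1 (odd) → k=1
step 0: (10, 1)  from 10·(1,0) + (0,1)
step 1: (201, 20)  from 20·(10,1) + (1,0)
fundamental: x₁=201, y₁=20  (since 40401 − 101·400 = 1)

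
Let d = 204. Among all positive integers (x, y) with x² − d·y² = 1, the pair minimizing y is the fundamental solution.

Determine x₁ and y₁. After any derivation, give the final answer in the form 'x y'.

[14; 3,1,1,6,1,1,3,28] for √204; ℓ=8 ⇒ convergent index 7
k=0  a_k=14  p_k/q_k = 14/1
…
k=2  a_k=1  p_k/q_k = 57/4
…
k=4  a_k=6  p_k/q_k = 657/46
…
k=6  a_k=1  p_k/q_k = 1414/99
k=7  a_k=3  p_k/q_k = 4999/350
→ (4999, 350).  Check: 4999²=24990001, 204·350²=24990000, difference 1.

4999 350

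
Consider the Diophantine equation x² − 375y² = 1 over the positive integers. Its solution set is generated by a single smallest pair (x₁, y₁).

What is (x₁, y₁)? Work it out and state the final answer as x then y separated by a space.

15124 781

√375 → a₀=19, period (2,1,2,1,5,1,2,1,2,38); ℓ=10 even so k=9
a_0=19:  p_0=19·1+0=19,  q_0=19·0+1=1
a_1=2:  p_1=2·19+1=39,  q_1=2·1+0=2
…
a_3=2:  p_3=2·58+39=155,  q_3=2·3+2=8
…
a_5=5:  p_5=5·213+155=1220,  q_5=5·11+8=63
a_6=1:  p_6=1·1220+213=1433,  q_6=1·63+11=74
a_7=2:  p_7=2·1433+1220=4086,  q_7=2·74+63=211
a_8=1:  p_8=1·4086+1433=5519,  q_8=1·211+74=285
a_9=2:  p_9=2·5519+4086=15124,  q_9=2·285+211=781
→ (15124, 781).  Check: 15124²=228735376, 375·781²=228735375, difference 1.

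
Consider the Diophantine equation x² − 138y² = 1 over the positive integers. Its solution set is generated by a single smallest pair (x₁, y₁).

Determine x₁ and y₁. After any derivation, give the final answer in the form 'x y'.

d=138: √d = [11; 1,2,1,22] (ℓ=4, even), read p_3/q_3
a_0=11:  p_0=11·1+0=11,  q_0=11·0+1=1
…
a_2=2:  p_2=2·12+11=35,  q_2=2·1+1=3
a_3=1:  p_3=1·35+12=47,  q_3=1·3+1=4
fundamental: x₁=47, y₁=4  (since 2209 − 138·16 = 1)

47 4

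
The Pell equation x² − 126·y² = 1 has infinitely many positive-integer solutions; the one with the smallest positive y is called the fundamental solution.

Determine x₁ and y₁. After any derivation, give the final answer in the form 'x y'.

449 40

d=126: √d = [11; 4,2,4,22] (ℓ=4, even), read p_3/q_3
i=0: a=11 ⇒ p=11, q=1
…
i=2: a=2 ⇒ p=101, q=9
i=3: a=4 ⇒ p=449, q=40
(x₁, y₁) = (449, 40);  449² − 126·40² = 1 ✓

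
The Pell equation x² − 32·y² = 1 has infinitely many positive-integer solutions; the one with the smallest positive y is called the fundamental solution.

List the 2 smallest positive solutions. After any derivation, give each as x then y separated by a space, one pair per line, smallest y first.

[5; 1,1,1,10] for √32; ℓ=4 ⇒ convergent index 3
k=0  a_k=5  p_k/q_k = 5/1
k=1  a_k=1  p_k/q_k = 6/1
k=2  a_k=1  p_k/q_k = 11/2
k=3  a_k=1  p_k/q_k = 17/3
fundamental: x₁=17, y₁=3  (since 289 − 32·9 = 1)
k=2:  x_2 = 17·17+32·3·3 = 577,  y_2 = 17·3+3·17 = 102

17 3
577 102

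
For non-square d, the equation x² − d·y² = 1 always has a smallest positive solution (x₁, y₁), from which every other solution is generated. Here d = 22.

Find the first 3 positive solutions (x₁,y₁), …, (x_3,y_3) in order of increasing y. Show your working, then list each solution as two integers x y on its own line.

d=22: √d = [4; 1,2,4,2,1,8] (ℓ=6, even), read p_5/q_5
step 0: (4, 1)  from 4·(1,0) + (0,1)
…
step 3: (61, 13)  from 4·(14,3) + (5,1)
step 4: (136, 29)  from 2·(61,13) + (14,3)
step 5: (197, 42)  from 1·(136,29) + (61,13)
→ (197, 42).  Check: 197²=38809, 22·42²=38808, difference 1.
(197+42√22)^2 = 77617 + 16548√22
(197+42√22)^3 = 30580901 + 6519870√22

197 42
77617 16548
30580901 6519870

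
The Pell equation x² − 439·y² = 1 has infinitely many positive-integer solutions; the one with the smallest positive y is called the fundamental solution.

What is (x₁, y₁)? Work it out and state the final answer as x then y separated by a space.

440 21

√439 → a₀=20, period (1,19,1,40); ℓ=4 even so k=3
step 0: (20, 1)  from 20·(1,0) + (0,1)
…
step 2: (419, 20)  from 19·(21,1) + (20,1)
step 3: (440, 21)  from 1·(419,20) + (21,1)
→ (440, 21).  Check: 440²=193600, 439·21²=193599, difference 1.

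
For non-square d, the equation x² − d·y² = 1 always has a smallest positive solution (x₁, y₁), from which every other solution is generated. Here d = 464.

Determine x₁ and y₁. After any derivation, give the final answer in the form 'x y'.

√464 = [21; 1,1,5,1,1,1,5,1,1,42, …], period ℓ=10 (even) → k=9
a_0=21:  p_0=21·1+0=21,  q_0=21·0+1=1
a_1=1:  p_1=1·21+1=22,  q_1=1·1+0=1
…
a_4=1:  p_4=1·237+43=280,  q_4=1·11+2=13
…
a_6=1:  p_6=1·517+280=797,  q_6=1·24+13=37
…
a_8=1:  p_8=1·4502+797=5299,  q_8=1·209+37=246
a_9=1:  p_9=1·5299+4502=9801,  q_9=1·246+209=455
fundamental: x₁=9801, y₁=455  (since 96059601 − 464·207025 = 1)

9801 455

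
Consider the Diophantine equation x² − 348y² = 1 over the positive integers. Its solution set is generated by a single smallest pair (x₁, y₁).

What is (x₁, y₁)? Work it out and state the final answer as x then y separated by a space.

√348 → a₀=18, period (1,1,1,8,1,1,1,36); ℓ=8 even so k=7
step 0: (18, 1)  from 18·(1,0) + (0,1)
…
step 2: (37, 2)  from 1·(19,1) + (18,1)
step 3: (56, 3)  from 1·(37,2) + (19,1)
step 4: (485, 26)  from 8·(56,3) + (37,2)
step 5: (541, 29)  from 1·(485,26) + (56,3)
step 6: (1026, 55)  from 1·(541,29) + (485,26)
step 7: (1567, 84)  from 1·(1026,55) + (541,29)
→ (1567, 84).  Check: 1567²=2455489, 348·84²=2455488, difference 1.

1567 84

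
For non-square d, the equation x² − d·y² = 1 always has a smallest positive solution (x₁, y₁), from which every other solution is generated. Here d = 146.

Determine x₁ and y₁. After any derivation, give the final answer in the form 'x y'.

√146 = [12; 12,24, …], period ℓ=2 (even) → k=1
a_0=12:  p_0=12·1+0=12,  q_0=12·0+1=1
a_1=12:  p_1=12·12+1=145,  q_1=12·1+0=12
→ (145, 12).  Check: 145²=21025, 146·12²=21024, difference 1.

145 12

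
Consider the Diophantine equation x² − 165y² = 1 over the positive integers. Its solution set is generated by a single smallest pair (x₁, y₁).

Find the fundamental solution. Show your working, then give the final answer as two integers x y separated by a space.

1079 84

d=165: √d = [12; 1,5,2,5,1,24] (ℓ=6, even), read p_5/q_5
a_0=12:  p_0=12·1+0=12,  q_0=12·0+1=1
a_1=1:  p_1=1·12+1=13,  q_1=1·1+0=1
…
a_4=5:  p_4=5·167+77=912,  q_4=5·13+6=71
a_5=1:  p_5=1·912+167=1079,  q_5=1·71+13=84
(x₁, y₁) = (1079, 84);  1079² − 165·84² = 1 ✓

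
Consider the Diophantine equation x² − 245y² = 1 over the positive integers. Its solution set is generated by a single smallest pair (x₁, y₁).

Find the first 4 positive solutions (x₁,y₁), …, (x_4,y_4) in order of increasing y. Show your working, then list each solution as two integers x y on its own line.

51841 3312
5374978561 343394784
557288527109761 35603857991376
57780789062419261441 3691479203918451648

√245 → a₀=15, period (1,1,1,7,6,7,1,1,1,30); ℓ=10 even so k=9
k=0  a_k=15  p_k/q_k = 15/1
…
k=5  a_k=6  p_k/q_k = 2207/141
k=6  a_k=7  p_k/q_k = 15809/1010
…
k=8  a_k=1  p_k/q_k = 33825/2161
k=9  a_k=1  p_k/q_k = 51841/3312
→ (51841, 3312).  Check: 51841²=2687489281, 245·3312²=2687489280, difference 1.
n=2: (51841,3312)∘(51841,3312) = (51841·51841+245·3312·3312, 51841·3312+3312·51841) = (5374978561,343394784)
n=3: (5374978561,343394784)∘(51841,3312) = (51841·5374978561+245·3312·343394784, 51841·343394784+3312·5374978561) = (557288527109761,35603857991376)
n=4: (557288527109761,35603857991376)∘(51841,3312) = (51841·557288527109761+245·3312·35603857991376, 51841·35603857991376+3312·557288527109761) = (57780789062419261441,3691479203918451648)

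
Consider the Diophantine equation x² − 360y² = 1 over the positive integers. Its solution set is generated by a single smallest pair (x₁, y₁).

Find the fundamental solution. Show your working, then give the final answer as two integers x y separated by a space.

19 1

[18; 1,36] for √360; ℓ=2 ⇒ convergent index 1
a_0=18:  p_0=18·1+0=18,  q_0=18·0+1=1
a_1=1:  p_1=1·18+1=19,  q_1=1·1+0=1
→ (19, 1).  Check: 19²=361, 360·1²=360, difference 1.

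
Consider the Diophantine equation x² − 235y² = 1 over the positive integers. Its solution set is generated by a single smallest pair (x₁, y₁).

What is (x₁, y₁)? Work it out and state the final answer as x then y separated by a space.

46 3

[15; 3,30] for √235; ℓ=2 ⇒ convergent index 1
a_0=15:  p_0=15·1+0=15,  q_0=15·0+1=1
a_1=3:  p_1=3·15+1=46,  q_1=3·1+0=3
→ (46, 3).  Check: 46²=2116, 235·3²=2115, difference 1.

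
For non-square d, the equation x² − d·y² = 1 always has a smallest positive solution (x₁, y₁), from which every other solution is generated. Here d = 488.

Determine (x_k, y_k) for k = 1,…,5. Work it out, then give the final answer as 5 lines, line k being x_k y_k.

√488 → a₀=22, period (11,44); ℓ=2 even so k=1
a_0=22:  p_0=22·1+0=22,  q_0=22·0+1=1
a_1=11:  p_1=11·22+1=243,  q_1=11·1+0=11
(x₁, y₁) = (243, 11);  243² − 488·11² = 1 ✓
(243+11√488)^2 = 118097 + 5346√488
(243+11√488)^3 = 57394899 + 2598145√488
(243+11√488)^4 = 27893802817 + 1262693124√488
(243+11√488)^5 = 13556330774163 + 613666260119√488

243 11
118097 5346
57394899 2598145
27893802817 1262693124
13556330774163 613666260119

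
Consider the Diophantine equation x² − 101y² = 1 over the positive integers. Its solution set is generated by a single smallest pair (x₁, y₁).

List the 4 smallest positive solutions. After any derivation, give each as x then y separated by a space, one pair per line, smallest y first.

201 20
80801 8040
32481801 3232060
13057603201 1299280080

√101 → a₀=10, period (20); ℓ=1 odd so k=1
a_0=10:  p_0=10·1+0=10,  q_0=10·0+1=1
a_1=20:  p_1=20·10+1=201,  q_1=20·1+0=20
fundamental: x₁=201, y₁=20  (since 40401 − 101·400 = 1)
(201+20√101)^2 = 80801 + 8040√101
(201+20√101)^3 = 32481801 + 3232060√101
(201+20√101)^4 = 13057603201 + 1299280080√101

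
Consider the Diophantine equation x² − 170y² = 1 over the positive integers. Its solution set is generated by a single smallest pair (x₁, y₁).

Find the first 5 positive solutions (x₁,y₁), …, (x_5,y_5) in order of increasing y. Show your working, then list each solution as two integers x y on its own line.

√170 = [13; 26, …], period ℓ=1 (odd) → k=1
step 0: (13, 1)  from 13·(1,0) + (0,1)
step 1: (339, 26)  from 26·(13,1) + (1,0)
→ (339, 26).  Check: 339²=114921, 170·26²=114920, difference 1.
(339+26√170)^2 = 229841 + 17628√170
(339+26√170)^3 = 155831859 + 11951758√170
(339+26√170)^4 = 105653770561 + 8103274296√170
(339+26√170)^5 = 71633100608499 + 5494008020930√170

339 26
229841 17628
155831859 11951758
105653770561 8103274296
71633100608499 5494008020930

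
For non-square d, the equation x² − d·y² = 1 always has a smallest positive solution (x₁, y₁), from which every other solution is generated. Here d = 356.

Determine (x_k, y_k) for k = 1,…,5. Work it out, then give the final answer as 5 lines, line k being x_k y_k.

500001 26500
500002000001 26500053000
500003000004500001 26500106000079500
500004000010000008000001 26500159000265000106000
500005000017500025000012500001 26500212000556500530000132500

d=356: √d = [18; 1,6,1,1,2,…,6,1,36] (ℓ=14, even), read p_13/q_13
a_0=18:  p_0=18·1+0=18,  q_0=18·0+1=1
…
a_2=6:  p_2=6·19+18=132,  q_2=6·1+1=7
…
a_5=2:  p_5=2·283+151=717,  q_5=2·15+8=38
…
a_7=8:  p_7=8·1000+717=8717,  q_7=8·53+38=462
…
a_10=1:  p_10=1·28151+9717=37868,  q_10=1·1492+515=2007
…
a_12=6:  p_12=6·66019+37868=433982,  q_12=6·3499+2007=23001
a_13=1:  p_13=1·433982+66019=500001,  q_13=1·23001+3499=26500
(x₁, y₁) = (500001, 26500);  500001² − 356·26500² = 1 ✓
(x_2, y_2) = (500001·500001 + 356·26500·26500, 500001·26500 + 26500·500001) = (500002000001, 26500053000)
(x_3, y_3) = (500001·500002000001 + 356·26500·26500053000, 500001·26500053000 + 26500·500002000001) = (500003000004500001, 26500106000079500)
(x_4, y_4) = (500001·500003000004500001 + 356·26500·26500106000079500, 500001·26500106000079500 + 26500·500003000004500001) = (500004000010000008000001, 26500159000265000106000)
(x_5, y_5) = (500001·500004000010000008000001 + 356·26500·26500159000265000106000, 500001·26500159000265000106000 + 26500·500004000010000008000001) = (500005000017500025000012500001, 26500212000556500530000132500)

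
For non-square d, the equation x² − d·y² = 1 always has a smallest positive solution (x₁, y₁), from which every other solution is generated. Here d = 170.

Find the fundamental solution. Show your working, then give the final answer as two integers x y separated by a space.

339 26

[13; 26] for √170; ℓ=1 ⇒ convergent index 1
k=0  a_k=13  p_k/q_k = 13/1
k=1  a_k=26  p_k/q_k = 339/26
fundamental: x₁=339, y₁=26  (since 114921 − 170·676 = 1)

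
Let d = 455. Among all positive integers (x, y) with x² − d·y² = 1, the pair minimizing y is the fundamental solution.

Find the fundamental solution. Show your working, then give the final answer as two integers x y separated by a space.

d=455: √d = [21; 3,42] (ℓ=2, even), read p_1/q_1
i=0: a=21 ⇒ p=21, q=1
i=1: a=3 ⇒ p=64, q=3
fundamental: x₁=64, y₁=3  (since 4096 − 455·9 = 1)

64 3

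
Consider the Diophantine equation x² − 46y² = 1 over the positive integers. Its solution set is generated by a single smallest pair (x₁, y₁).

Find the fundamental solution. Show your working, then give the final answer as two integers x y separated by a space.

24335 3588

√46 → a₀=6, period (1,3,1,1,2,6,2,1,1,3,1,12); ℓ=12 even so k=11
k=0  a_k=6  p_k/q_k = 6/1
…
k=3  a_k=1  p_k/q_k = 34/5
…
k=5  a_k=2  p_k/q_k = 156/23
…
k=7  a_k=2  p_k/q_k = 2150/317
k=8  a_k=1  p_k/q_k = 3147/464
k=9  a_k=1  p_k/q_k = 5297/781
k=10  a_k=3  p_k/q_k = 19038/2807
k=11  a_k=1  p_k/q_k = 24335/3588
→ (24335, 3588).  Check: 24335²=592192225, 46·3588²=592192224, difference 1.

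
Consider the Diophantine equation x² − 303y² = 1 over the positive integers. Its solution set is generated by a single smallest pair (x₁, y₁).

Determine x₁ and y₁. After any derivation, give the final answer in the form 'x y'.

√303 = [17; 2,2,5,2,2,34, …], period ℓ=6 (even) → k=5
i=0: a=17 ⇒ p=17, q=1
i=1: a=2 ⇒ p=35, q=2
i=2: a=2 ⇒ p=87, q=5
i=3: a=5 ⇒ p=470, q=27
i=4: a=2 ⇒ p=1027, q=59
i=5: a=2 ⇒ p=2524, q=145
fundamental: x₁=2524, y₁=145  (since 6370576 − 303·21025 = 1)

2524 145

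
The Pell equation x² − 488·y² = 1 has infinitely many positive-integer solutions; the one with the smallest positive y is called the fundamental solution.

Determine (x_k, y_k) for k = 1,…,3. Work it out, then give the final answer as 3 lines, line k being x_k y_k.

243 11
118097 5346
57394899 2598145

√488 = [22; 11,44, …], period ℓ=2 (even) → k=1
a_0=22:  p_0=22·1+0=22,  q_0=22·0+1=1
a_1=11:  p_1=11·22+1=243,  q_1=11·1+0=11
→ (243, 11).  Check: 243²=59049, 488·11²=59048, difference 1.
(243+11√488)^2 = 118097 + 5346√488
(243+11√488)^3 = 57394899 + 2598145√488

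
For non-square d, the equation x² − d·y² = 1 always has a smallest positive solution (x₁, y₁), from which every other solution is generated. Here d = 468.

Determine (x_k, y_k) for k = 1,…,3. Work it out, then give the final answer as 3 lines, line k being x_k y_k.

649 30
842401 38940
1093435849 50544090

√468 → a₀=21, period (1,1,1,2,1,1,1,42); ℓ=8 even so k=7
step 0: (21, 1)  from 21·(1,0) + (0,1)
…
step 4: (173, 8)  from 2·(65,3) + (43,2)
…
step 6: (411, 19)  from 1·(238,11) + (173,8)
step 7: (649, 30)  from 1·(411,19) + (238,11)
fundamental: x₁=649, y₁=30  (since 421201 − 468·900 = 1)
n=2: (649,30)∘(649,30) = (649·649+468·30·30, 649·30+30·649) = (842401,38940)
n=3: (842401,38940)∘(649,30) = (649·842401+468·30·38940, 649·38940+30·842401) = (1093435849,50544090)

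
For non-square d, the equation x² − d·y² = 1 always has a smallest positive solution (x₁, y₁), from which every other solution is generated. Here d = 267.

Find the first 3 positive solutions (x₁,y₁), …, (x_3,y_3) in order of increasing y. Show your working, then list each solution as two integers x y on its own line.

√267 = [16; 2,1,15,1,2,32, …], period ℓ=6 (even) → k=5
step 0: (16, 1)  from 16·(1,0) + (0,1)
step 1: (33, 2)  from 2·(16,1) + (1,0)
…
step 3: (768, 47)  from 15·(49,3) + (33,2)
step 4: (817, 50)  from 1·(768,47) + (49,3)
step 5: (2402, 147)  from 2·(817,50) + (768,47)
→ (2402, 147).  Check: 2402²=5769604, 267·147²=5769603, difference 1.
n=2: (2402,147)∘(2402,147) = (2402·2402+267·147·147, 2402·147+147·2402) = (11539207,706188)
n=3: (11539207,706188)∘(2402,147) = (2402·11539207+267·147·706188, 2402·706188+147·11539207) = (55434348026,3392527005)

2402 147
11539207 706188
55434348026 3392527005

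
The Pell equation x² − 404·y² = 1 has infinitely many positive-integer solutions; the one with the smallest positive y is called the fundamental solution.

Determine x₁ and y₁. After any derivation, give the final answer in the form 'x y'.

201 10

√404 = [20; 10,40, …], period ℓ=2 (even) → k=1
k=0  a_k=20  p_k/q_k = 20/1
k=1  a_k=10  p_k/q_k = 201/10
→ (201, 10).  Check: 201²=40401, 404·10²=40400, difference 1.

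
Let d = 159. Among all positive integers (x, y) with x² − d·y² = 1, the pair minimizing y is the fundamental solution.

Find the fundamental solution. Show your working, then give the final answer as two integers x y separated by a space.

d=159: √d = [12; 1,1,1,1,3,1,1,1,1,24] (ℓ=10, even), read p_9/q_9
step 0: (12, 1)  from 12·(1,0) + (0,1)
step 1: (13, 1)  from 1·(12,1) + (1,0)
…
step 4: (63, 5)  from 1·(38,3) + (25,2)
step 5: (227, 18)  from 3·(63,5) + (38,3)
step 6: (290, 23)  from 1·(227,18) + (63,5)
step 7: (517, 41)  from 1·(290,23) + (227,18)
step 8: (807, 64)  from 1·(517,41) + (290,23)
step 9: (1324, 105)  from 1·(807,64) + (517,41)
→ (1324, 105).  Check: 1324²=1752976, 159·105²=1752975, difference 1.

1324 105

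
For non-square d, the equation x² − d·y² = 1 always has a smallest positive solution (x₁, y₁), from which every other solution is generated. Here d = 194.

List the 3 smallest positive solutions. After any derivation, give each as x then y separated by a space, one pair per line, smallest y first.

√194 = [13; 1,12,1,26, …], period ℓ=4 (even) → k=3
step 0: (13, 1)  from 13·(1,0) + (0,1)
…
step 2: (181, 13)  from 12·(14,1) + (13,1)
step 3: (195, 14)  from 1·(181,13) + (14,1)
(x₁, y₁) = (195, 14);  195² − 194·14² = 1 ✓
(x_2, y_2) = (195·195 + 194·14·14, 195·14 + 14·195) = (76049, 5460)
(x_3, y_3) = (195·76049 + 194·14·5460, 195·5460 + 14·76049) = (29658915, 2129386)

195 14
76049 5460
29658915 2129386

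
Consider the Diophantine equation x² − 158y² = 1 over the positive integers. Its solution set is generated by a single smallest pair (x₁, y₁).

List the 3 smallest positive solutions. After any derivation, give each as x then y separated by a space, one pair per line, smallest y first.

7743 616
119908097 9539376
1856896782399 147726776120

√158 = [12; 1,1,3,12,3,1,1,24, …], period ℓ=8 (even) → k=7
step 0: (12, 1)  from 12·(1,0) + (0,1)
step 1: (13, 1)  from 1·(12,1) + (1,0)
step 2: (25, 2)  from 1·(13,1) + (12,1)
step 3: (88, 7)  from 3·(25,2) + (13,1)
step 4: (1081, 86)  from 12·(88,7) + (25,2)
step 5: (3331, 265)  from 3·(1081,86) + (88,7)
step 6: (4412, 351)  from 1·(3331,265) + (1081,86)
step 7: (7743, 616)  from 1·(4412,351) + (3331,265)
(x₁, y₁) = (7743, 616);  7743² − 158·616² = 1 ✓
(x_2, y_2) = (7743·7743 + 158·616·616, 7743·616 + 616·7743) = (119908097, 9539376)
(x_3, y_3) = (7743·119908097 + 158·616·9539376, 7743·9539376 + 616·119908097) = (1856896782399, 147726776120)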